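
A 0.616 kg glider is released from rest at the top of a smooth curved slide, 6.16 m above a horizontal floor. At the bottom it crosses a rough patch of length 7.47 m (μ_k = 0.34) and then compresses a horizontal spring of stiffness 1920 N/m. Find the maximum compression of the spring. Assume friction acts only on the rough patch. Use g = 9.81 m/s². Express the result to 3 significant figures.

Initial energy: E₁ = mgh = (0.616)(9.81)(6.16) = 37.225 J
Friction removes W_f = μ_k mg d = (0.34)(0.616)(9.81)(7.47) = 15.35 J
Energy reaching the spring: E = 37.225 − 15.35 = 21.877 J
At max compression ½kx² = E ⇒ x = √(2E/k) = √(2 × 21.877/1920) = 0.1510 m

x = 0.151 m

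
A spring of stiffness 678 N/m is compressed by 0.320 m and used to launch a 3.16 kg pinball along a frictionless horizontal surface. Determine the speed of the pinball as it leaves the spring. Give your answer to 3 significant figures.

The pinball leaves the spring when the spring is at natural length, so ½kx² = ½mv²
v = x√(k/m) = 0.320 × √(678/3.16) = 4.687 m/s

v = 4.69 m/s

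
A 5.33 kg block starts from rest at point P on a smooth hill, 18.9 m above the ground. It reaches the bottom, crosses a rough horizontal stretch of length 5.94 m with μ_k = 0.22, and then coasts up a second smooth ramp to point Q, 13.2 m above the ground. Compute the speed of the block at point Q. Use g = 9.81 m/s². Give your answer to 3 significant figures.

v = 9.28 m/s

Energy at P: mgh₁ = (5.33)(9.81)(18.9) = 988.23 J
Friction loss: W_f = μ_k mg d = 68.33 J
At Q: ½mv² + mgh₂ = mgh₁ − W_f
½mv² = 988.23 − 68.33 − 690.19 = 229.71 J
v = √(2 × 229.71/5.33) = 9.284 m/s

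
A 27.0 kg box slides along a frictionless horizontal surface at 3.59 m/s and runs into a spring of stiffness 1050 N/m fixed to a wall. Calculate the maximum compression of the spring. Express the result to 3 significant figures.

x = 0.576 m

At max compression the box is momentarily at rest: ½mv² = ½kx²
x = v√(m/k) = 3.59 × √(27.0/1050) = 0.5757 m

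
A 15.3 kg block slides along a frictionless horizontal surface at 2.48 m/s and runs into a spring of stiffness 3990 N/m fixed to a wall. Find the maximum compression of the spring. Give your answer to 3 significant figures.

x = 0.154 m

At max compression the block is momentarily at rest: ½mv² = ½kx²
x = v√(m/k) = 2.48 × √(15.3/3990) = 0.1536 m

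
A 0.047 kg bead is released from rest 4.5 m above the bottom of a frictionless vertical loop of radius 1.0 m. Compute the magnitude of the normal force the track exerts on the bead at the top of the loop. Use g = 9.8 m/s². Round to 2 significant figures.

N = 1.8 N

Energy from release to top (height 2r): mgh = ½mv_top² + mg(2r)
v_top² = 2g(h − 2r) = 2(9.8)(4.5 − 2.000) = 49.000 m²/s²
At the top, both N and weight point toward the centre: N + mg = mv_top²/r
N = m(v_top²/r − g) = 0.047(49.000/1.0 − 9.8) = 1.842 N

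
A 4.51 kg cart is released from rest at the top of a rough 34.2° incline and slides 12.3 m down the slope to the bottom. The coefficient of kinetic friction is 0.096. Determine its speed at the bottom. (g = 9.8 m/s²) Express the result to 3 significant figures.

Work–energy: mg(L sinθ) − μ_k(mg cosθ)L = ½mv²
mgh = mgL sinθ = (4.51)(9.8)(12.3)sin34.2° = 305.57 J
W_f = μ_k mg cosθ · L = (0.096)(4.51)(9.8)cos34.2°·12.3 = 43.16 J
½mv² = 305.57 − 43.16 = 262.40 J
v = √(2 × 262.40/4.51) = 10.79 m/s

v = 10.8 m/s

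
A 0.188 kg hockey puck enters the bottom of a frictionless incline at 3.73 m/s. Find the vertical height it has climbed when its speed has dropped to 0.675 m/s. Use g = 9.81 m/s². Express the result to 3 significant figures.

h = 0.686 m

Energy balance between the two points: ½mv₁² = ½mv₂² + mgh
h = (v₁² − v₂²)/(2g) = (3.73² − 0.675²)/(2 × 9.81) = 0.6859 m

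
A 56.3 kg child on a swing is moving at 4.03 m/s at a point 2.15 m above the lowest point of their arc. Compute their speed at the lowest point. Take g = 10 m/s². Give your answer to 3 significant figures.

Mechanical energy is conserved (no friction): ½mv₀² + mgh = ½mv²
v² = v₀² + 2gh = (4.03)² + 2(10)(2.15) = 59.241
v = √59.241 = 7.697 m/s

v = 7.70 m/s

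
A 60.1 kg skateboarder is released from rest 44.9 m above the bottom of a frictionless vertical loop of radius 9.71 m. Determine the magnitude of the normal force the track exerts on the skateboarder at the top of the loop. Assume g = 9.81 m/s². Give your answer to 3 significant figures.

N = 2500 N

Energy from release to top (height 2r): mgh = ½mv_top² + mg(2r)
v_top² = 2g(h − 2r) = 2(9.81)(44.9 − 19.42) = 499.92 m²/s²
At the top, both N and weight point toward the centre: N + mg = mv_top²/r
N = m(v_top²/r − g) = 60.1(499.92/9.71 − 9.81) = 2505 N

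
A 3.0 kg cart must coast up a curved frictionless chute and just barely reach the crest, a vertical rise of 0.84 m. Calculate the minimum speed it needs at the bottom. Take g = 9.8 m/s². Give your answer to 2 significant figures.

v = 4.1 m/s

At the top it is momentarily at rest, so all KE converts to PE: ½mv² = mgh
v = √(2gh) = √(2 × 9.8 × 0.84) = 4.058 m/s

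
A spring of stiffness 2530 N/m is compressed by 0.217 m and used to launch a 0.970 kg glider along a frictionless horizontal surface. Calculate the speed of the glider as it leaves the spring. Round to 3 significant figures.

The glider leaves the spring when the spring is at natural length, so ½kx² = ½mv²
v = x√(k/m) = 0.217 × √(2530/0.970) = 11.08 m/s

v = 11.1 m/s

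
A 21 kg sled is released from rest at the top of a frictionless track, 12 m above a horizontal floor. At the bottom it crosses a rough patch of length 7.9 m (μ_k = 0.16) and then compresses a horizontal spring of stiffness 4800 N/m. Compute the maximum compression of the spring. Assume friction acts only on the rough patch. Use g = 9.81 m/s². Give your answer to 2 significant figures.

x = 0.96 m

Initial energy: E₁ = mgh = (21)(9.81)(12) = 2472.1 J
Friction removes W_f = μ_k mg d = (0.16)(21)(9.81)(7.9) = 260.4 J
Energy reaching the spring: E = 2472.1 − 260.4 = 2211.7 J
At max compression ½kx² = E ⇒ x = √(2E/k) = √(2 × 2211.7/4800) = 0.9600 m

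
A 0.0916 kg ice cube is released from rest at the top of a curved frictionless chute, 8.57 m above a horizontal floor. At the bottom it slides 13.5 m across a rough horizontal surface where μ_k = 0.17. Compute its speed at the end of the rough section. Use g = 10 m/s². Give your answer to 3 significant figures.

v = 11.2 m/s

Energy at the top = energy at the end + work done against friction:
mgh = ½mv² + μ_k m g d
W_f = μ_k mg d = (0.17)(0.0916)(10)(13.5) = 2.102 J
½mv² = mgh − W_f = 7.8501 − 2.102 = 5.7479 J
v = √(2 × 5.7479/0.0916) = 11.20 m/s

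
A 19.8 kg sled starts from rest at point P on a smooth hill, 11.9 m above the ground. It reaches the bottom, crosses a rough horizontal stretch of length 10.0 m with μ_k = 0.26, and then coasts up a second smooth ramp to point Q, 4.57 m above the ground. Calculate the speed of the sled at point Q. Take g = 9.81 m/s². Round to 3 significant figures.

Energy at P: mgh₁ = (19.8)(9.81)(11.9) = 2311.4 J
Friction loss: W_f = μ_k mg d = 505.0 J
At Q: ½mv² + mgh₂ = mgh₁ − W_f
½mv² = 2311.4 − 505.0 − 887.67 = 918.75 J
v = √(2 × 918.75/19.8) = 9.633 m/s

v = 9.63 m/s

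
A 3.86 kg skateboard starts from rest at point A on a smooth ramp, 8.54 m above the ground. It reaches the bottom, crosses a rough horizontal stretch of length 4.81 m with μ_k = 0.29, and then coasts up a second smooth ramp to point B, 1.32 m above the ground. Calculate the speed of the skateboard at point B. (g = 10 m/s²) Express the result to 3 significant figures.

Energy at A: mgh₁ = (3.86)(10)(8.54) = 329.64 J
Friction loss: W_f = μ_k mg d = 53.84 J
At B: ½mv² + mgh₂ = mgh₁ − W_f
½mv² = 329.64 − 53.84 − 50.952 = 224.85 J
v = √(2 × 224.85/3.86) = 10.79 m/s

v = 10.8 m/s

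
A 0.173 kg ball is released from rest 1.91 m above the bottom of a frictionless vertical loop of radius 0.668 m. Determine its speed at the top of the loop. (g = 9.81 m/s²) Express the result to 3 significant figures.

v = 3.36 m/s

Energy conservation: mgh = ½mv_top² + mg(2r)
v_top² = 2g(h − 2r) = 2(9.81)(1.91 − 1.336) = 11.26
v_top = 3.356 m/s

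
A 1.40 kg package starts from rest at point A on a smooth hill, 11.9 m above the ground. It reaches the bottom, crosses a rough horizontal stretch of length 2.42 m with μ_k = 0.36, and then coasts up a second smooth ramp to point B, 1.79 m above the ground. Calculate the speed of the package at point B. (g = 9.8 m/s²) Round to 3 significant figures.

v = 13.5 m/s

Energy at A: mgh₁ = (1.40)(9.8)(11.9) = 163.27 J
Friction loss: W_f = μ_k mg d = 11.95 J
At B: ½mv² + mgh₂ = mgh₁ − W_f
½mv² = 163.27 − 11.95 − 24.559 = 126.76 J
v = √(2 × 126.76/1.40) = 13.46 m/s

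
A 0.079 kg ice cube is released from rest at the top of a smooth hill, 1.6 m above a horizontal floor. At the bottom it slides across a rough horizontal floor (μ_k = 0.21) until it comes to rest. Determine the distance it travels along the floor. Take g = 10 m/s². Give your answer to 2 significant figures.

d = 7.6 m

Energy at the top = energy at the end + work done against friction:
At rest all PE has been dissipated by friction: mgh = μ_k m g d
d = h/μ_k = 1.6/0.21 = 7.619 m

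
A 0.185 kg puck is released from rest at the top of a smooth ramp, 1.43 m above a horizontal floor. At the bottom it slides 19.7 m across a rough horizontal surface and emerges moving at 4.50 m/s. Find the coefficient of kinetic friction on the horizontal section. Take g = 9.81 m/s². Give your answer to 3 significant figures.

μ_k = 0.0202

Energy at the top = energy at the end + work done against friction:
mgh = ½mv² + μ_k m g d
mgh = 2.5952 J; ½mv² = 1.8731 J
W_f = 2.5952 − 1.8731 = 0.7221 J
μ_k = W_f/(mg·d) = 0.7221/(1.815 × 19.7) = 0.02020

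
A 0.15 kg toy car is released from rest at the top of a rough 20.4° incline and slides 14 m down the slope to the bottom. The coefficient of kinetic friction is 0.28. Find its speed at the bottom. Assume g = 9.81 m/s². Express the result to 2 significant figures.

Energy: mgh = ½mv² + W_f, with h = L sinθ and W_f = μ_k (mg cosθ) L
mgh = mgL sinθ = (0.15)(9.81)(14)sin20.4° = 7.1809 J
W_f = μ_k mg cosθ · L = (0.28)(0.15)(9.81)cos20.4°·14 = 5.407 J
½mv² = 7.1809 − 5.407 = 1.7744 J
v = √(2 × 1.7744/0.15) = 4.864 m/s

v = 4.9 m/s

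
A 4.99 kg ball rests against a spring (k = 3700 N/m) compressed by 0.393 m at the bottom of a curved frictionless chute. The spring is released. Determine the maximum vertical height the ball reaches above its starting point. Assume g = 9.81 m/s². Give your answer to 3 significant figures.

At maximum height the ball is at rest, so ½kx² = mgh
h = kx²/(2mg) = (3700)(0.393)²/(2 × 4.99 × 9.81) = 5.837 m

h = 5.84 m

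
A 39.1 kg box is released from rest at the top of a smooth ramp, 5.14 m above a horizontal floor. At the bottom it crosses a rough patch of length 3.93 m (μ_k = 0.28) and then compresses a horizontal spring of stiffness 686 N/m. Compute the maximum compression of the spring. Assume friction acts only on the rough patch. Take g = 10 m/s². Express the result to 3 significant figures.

Initial energy: E₁ = mgh = (39.1)(10)(5.14) = 2009.7 J
Friction removes W_f = μ_k mg d = (0.28)(39.1)(10)(3.93) = 430.3 J
Energy reaching the spring: E = 2009.7 − 430.3 = 1579.5 J
At max compression ½kx² = E ⇒ x = √(2E/k) = √(2 × 1579.5/686) = 2.146 m

x = 2.15 m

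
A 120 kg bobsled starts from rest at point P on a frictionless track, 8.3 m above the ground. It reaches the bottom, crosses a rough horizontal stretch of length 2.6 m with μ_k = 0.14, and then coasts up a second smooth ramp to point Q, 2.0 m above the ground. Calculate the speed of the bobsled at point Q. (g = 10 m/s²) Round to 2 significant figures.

Energy at P: mgh₁ = (120)(10)(8.3) = 9960.0 J
Friction loss: W_f = μ_k mg d = 436.8 J
At Q: ½mv² + mgh₂ = mgh₁ − W_f
½mv² = 9960.0 − 436.8 − 2400.0 = 7123.2 J
v = √(2 × 7123.2/120) = 10.90 m/s

v = 11 m/s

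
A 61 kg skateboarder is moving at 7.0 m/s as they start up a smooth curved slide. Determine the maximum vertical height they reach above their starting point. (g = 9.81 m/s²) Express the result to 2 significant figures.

Setting KE at the bottom equal to PE gained: ½mv² = mgh
h = v²/(2g) = 7.0²/(2 × 9.81) = 2.497 m

h = 2.5 m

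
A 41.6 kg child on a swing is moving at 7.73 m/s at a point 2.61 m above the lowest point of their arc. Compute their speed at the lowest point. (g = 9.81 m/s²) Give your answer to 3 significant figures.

v = 10.5 m/s

Energy conservation between the two points: ½mv₀² + mgh = ½mv²
v² = v₀² + 2gh = (7.73)² + 2(9.81)(2.61) = 110.96
v = √110.96 = 10.53 m/s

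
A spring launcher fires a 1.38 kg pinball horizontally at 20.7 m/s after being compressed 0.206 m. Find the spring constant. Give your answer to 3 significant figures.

k = 13900 N/m

Spring PE at full compression equals KE at release: ½kx² = ½mv²
k = mv²/x² = (1.38)(20.7)²/(0.206)² = 13934 N/m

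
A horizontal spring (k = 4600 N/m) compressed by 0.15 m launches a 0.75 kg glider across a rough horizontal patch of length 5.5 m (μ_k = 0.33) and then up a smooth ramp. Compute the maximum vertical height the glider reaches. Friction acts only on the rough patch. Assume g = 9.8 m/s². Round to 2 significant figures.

Spring energy: E₀ = ½kx² = ½(4600)(0.15)² = 51.750 J
Friction: W_f = μ_k mg d = (0.33)(0.75)(9.8)(5.5) = 13.34 J
Energy at base of ramp: E = 51.750 − 13.34 = 38.410 J
At max height all remaining energy is PE: mgh = E ⇒ h = E/(mg) = 38.410/(0.75 × 9.8) = 5.226 m

h = 5.2 m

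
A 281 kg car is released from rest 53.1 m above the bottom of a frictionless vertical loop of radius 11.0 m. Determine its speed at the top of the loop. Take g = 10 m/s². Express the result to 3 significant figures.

v = 24.9 m/s

Energy conservation: mgh = ½mv_top² + mg(2r)
v_top² = 2g(h − 2r) = 2(10)(53.1 − 22.00) = 622.0
v_top = 24.94 m/s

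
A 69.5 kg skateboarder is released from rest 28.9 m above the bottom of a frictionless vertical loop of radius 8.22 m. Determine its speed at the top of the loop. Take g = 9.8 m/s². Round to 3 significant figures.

v = 15.6 m/s

Energy conservation: mgh = ½mv_top² + mg(2r)
v_top² = 2g(h − 2r) = 2(9.8)(28.9 − 16.44) = 244.2
v_top = 15.63 m/s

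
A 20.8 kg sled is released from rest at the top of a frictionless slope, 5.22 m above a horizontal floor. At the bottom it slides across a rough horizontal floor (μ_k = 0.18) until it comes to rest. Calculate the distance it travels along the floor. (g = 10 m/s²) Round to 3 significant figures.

Applying the work–energy principle:
At rest all PE has been dissipated by friction: mgh = μ_k m g d
d = h/μ_k = 5.22/0.18 = 29.00 m

d = 29.0 m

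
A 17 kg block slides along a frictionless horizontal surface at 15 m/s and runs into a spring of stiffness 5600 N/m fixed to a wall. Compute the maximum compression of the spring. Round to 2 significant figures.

Conservation of energy between contact and max compression: ½mv² = ½kx²
x = v√(m/k) = 15 × √(17/5600) = 0.8265 m

x = 0.83 m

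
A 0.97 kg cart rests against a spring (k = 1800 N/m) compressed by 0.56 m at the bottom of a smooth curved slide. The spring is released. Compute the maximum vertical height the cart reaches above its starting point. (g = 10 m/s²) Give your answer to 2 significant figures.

At maximum height the cart is at rest, so ½kx² = mgh
h = kx²/(2mg) = (1800)(0.56)²/(2 × 0.97 × 10) = 29.10 m

h = 29 m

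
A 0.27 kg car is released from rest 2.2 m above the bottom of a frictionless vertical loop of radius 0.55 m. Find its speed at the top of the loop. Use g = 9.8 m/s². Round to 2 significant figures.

Energy conservation: mgh = ½mv_top² + mg(2r)
v_top² = 2g(h − 2r) = 2(9.8)(2.2 − 1.100) = 21.56
v_top = 4.643 m/s

v = 4.6 m/s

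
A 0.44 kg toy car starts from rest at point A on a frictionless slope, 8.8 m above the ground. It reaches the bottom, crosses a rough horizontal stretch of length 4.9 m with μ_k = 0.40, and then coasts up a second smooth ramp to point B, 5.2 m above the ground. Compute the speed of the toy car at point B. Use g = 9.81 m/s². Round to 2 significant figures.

v = 5.7 m/s

Energy at A: mgh₁ = (0.44)(9.81)(8.8) = 37.984 J
Friction loss: W_f = μ_k mg d = 8.460 J
At B: ½mv² + mgh₂ = mgh₁ − W_f
½mv² = 37.984 − 8.460 − 22.445 = 7.0789 J
v = √(2 × 7.0789/0.44) = 5.672 m/s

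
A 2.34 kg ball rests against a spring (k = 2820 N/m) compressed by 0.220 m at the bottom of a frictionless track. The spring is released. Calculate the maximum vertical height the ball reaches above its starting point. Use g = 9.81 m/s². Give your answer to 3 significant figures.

h = 2.97 m

Energy conservation from release to the highest point: ½kx² = mgh
h = kx²/(2mg) = (2820)(0.220)²/(2 × 2.34 × 9.81) = 2.973 m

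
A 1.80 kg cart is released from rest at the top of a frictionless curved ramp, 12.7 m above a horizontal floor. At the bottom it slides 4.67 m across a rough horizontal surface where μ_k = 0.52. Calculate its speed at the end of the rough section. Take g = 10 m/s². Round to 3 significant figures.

v = 14.3 m/s

Energy bookkeeping (friction removes W_f = μ_k N d):
mgh = ½mv² + μ_k m g d
W_f = μ_k mg d = (0.52)(1.80)(10)(4.67) = 43.71 J
½mv² = mgh − W_f = 228.60 − 43.71 = 184.89 J
v = √(2 × 184.89/1.80) = 14.33 m/s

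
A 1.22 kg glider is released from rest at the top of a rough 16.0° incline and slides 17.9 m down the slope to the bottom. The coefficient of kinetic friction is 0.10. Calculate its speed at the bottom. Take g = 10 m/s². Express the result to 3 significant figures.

Taking the bottom as reference, mgh = ½mv² + μ_k N L with h = L sinθ, N = mg cosθ:
mgh = mgL sinθ = (1.22)(10)(17.9)sin16.0° = 60.194 J
W_f = μ_k mg cosθ · L = (0.10)(1.22)(10)cos16.0°·17.9 = 20.99 J
½mv² = 60.194 − 20.99 = 39.202 J
v = √(2 × 39.202/1.22) = 8.017 m/s

v = 8.02 m/s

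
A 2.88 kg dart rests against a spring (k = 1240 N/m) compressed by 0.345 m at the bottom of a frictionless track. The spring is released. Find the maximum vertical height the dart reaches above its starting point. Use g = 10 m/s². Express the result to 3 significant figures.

At maximum height the dart is at rest, so ½kx² = mgh
h = kx²/(2mg) = (1240)(0.345)²/(2 × 2.88 × 10) = 2.562 m

h = 2.56 m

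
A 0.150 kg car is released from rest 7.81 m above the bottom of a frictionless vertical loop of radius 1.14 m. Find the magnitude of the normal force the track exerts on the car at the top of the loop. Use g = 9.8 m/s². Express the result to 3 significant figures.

N = 12.8 N

Energy from release to top (height 2r): mgh = ½mv_top² + mg(2r)
v_top² = 2g(h − 2r) = 2(9.8)(7.81 − 2.280) = 108.39 m²/s²
At the top, both N and weight point toward the centre: N + mg = mv_top²/r
N = m(v_top²/r − g) = 0.150(108.39/1.14 − 9.8) = 12.79 N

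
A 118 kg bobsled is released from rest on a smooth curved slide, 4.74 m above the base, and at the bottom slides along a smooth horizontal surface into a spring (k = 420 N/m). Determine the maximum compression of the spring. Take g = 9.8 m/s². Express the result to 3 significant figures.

Gravitational PE at the top equals spring PE at max compression: mgh = ½kx²
x = √(2mgh/k) = √(2 × 118 × 9.8 × 4.74 / 420) = 5.109 m

x = 5.11 m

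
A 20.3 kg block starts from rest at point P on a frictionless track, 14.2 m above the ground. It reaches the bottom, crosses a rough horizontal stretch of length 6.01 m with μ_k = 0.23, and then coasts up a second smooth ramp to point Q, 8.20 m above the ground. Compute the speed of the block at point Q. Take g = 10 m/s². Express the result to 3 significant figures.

Energy at P: mgh₁ = (20.3)(10)(14.2) = 2882.6 J
Friction loss: W_f = μ_k mg d = 280.6 J
At Q: ½mv² + mgh₂ = mgh₁ − W_f
½mv² = 2882.6 − 280.6 − 1664.6 = 937.39 J
v = √(2 × 937.39/20.3) = 9.610 m/s

v = 9.61 m/s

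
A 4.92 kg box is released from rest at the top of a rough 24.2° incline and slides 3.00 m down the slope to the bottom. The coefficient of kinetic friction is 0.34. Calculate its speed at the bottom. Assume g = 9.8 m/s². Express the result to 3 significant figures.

Energy: mgh = ½mv² + W_f, with h = L sinθ and W_f = μ_k (mg cosθ) L
mgh = mgL sinθ = (4.92)(9.8)(3.00)sin24.2° = 59.295 J
W_f = μ_k mg cosθ · L = (0.34)(4.92)(9.8)cos24.2°·3.00 = 44.86 J
½mv² = 59.295 − 44.86 = 14.436 J
v = √(2 × 14.436/4.92) = 2.422 m/s

v = 2.42 m/s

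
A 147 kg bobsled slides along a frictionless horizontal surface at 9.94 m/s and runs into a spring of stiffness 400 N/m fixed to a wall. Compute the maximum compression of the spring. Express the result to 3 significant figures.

All KE is stored as spring PE at maximum compression: ½mv² = ½kx²
x = v√(m/k) = 9.94 × √(147/400) = 6.026 m

x = 6.03 m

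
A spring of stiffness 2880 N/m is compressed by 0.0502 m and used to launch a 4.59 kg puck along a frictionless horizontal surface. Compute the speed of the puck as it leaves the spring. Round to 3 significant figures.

v = 1.26 m/s

The puck leaves the spring when the spring is at natural length, so ½kx² = ½mv²
v = x√(k/m) = 0.0502 × √(2880/4.59) = 1.257 m/s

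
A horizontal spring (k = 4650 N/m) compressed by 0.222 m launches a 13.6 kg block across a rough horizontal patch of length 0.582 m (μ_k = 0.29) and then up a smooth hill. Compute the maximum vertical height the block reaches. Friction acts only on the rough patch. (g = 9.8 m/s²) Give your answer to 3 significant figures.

h = 0.691 m

Spring energy: E₀ = ½kx² = ½(4650)(0.222)² = 114.59 J
Friction: W_f = μ_k mg d = (0.29)(13.6)(9.8)(0.582) = 22.49 J
Energy at base of ramp: E = 114.59 − 22.49 = 92.090 J
At max height all remaining energy is PE: mgh = E ⇒ h = E/(mg) = 92.090/(13.6 × 9.8) = 0.6910 m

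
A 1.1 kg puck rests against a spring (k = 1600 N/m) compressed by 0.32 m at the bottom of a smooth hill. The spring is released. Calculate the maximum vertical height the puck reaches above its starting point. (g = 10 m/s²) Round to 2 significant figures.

h = 7.4 m

Energy conservation from release to the highest point: ½kx² = mgh
h = kx²/(2mg) = (1600)(0.32)²/(2 × 1.1 × 10) = 7.447 m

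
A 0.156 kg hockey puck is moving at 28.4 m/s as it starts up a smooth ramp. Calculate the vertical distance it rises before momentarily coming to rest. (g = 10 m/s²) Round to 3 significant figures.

h = 40.3 m

Setting KE at the bottom equal to PE gained: ½mv² = mgh
h = v²/(2g) = 28.4²/(2 × 10) = 40.33 m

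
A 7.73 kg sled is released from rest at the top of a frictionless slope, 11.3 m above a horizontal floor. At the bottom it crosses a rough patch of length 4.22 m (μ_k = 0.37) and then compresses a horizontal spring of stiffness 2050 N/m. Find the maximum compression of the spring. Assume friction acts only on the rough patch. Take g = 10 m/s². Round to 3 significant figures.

x = 0.857 m

Initial energy: E₁ = mgh = (7.73)(10)(11.3) = 873.49 J
Friction removes W_f = μ_k mg d = (0.37)(7.73)(10)(4.22) = 120.7 J
Energy reaching the spring: E = 873.49 − 120.7 = 752.79 J
At max compression ½kx² = E ⇒ x = √(2E/k) = √(2 × 752.79/2050) = 0.8570 m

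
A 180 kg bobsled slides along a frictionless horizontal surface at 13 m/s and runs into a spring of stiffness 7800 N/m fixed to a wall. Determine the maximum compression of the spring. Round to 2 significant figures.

x = 2.0 m

All KE is stored as spring PE at maximum compression: ½mv² = ½kx²
x = v√(m/k) = 13 × √(180/7800) = 1.975 m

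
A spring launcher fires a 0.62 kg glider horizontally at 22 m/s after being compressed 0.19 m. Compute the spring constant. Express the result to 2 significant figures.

Energy stored in the spring equals the launch KE: ½kx² = ½mv²
k = mv²/x² = (0.62)(22)²/(0.19)² = 8312 N/m

k = 8300 N/m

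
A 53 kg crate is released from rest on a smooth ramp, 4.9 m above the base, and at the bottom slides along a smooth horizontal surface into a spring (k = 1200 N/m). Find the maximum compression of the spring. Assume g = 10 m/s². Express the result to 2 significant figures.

x = 2.1 m

Gravitational PE at the top equals spring PE at max compression: mgh = ½kx²
x = √(2mgh/k) = √(2 × 53 × 10 × 4.9 / 1200) = 2.080 m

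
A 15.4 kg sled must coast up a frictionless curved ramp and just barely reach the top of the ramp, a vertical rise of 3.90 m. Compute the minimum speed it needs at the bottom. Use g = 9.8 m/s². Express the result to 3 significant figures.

v = 8.74 m/s

At the top it is momentarily at rest, so all KE converts to PE: ½mv² = mgh
v = √(2gh) = √(2 × 9.8 × 3.90) = 8.743 m/s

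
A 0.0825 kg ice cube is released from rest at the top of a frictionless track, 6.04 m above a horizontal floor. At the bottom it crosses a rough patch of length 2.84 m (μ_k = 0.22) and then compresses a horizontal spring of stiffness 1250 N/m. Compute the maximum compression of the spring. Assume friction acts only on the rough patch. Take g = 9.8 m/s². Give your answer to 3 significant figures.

x = 0.0837 m

Initial energy: E₁ = mgh = (0.0825)(9.8)(6.04) = 4.8833 J
Friction removes W_f = μ_k mg d = (0.22)(0.0825)(9.8)(2.84) = 0.5052 J
Energy reaching the spring: E = 4.8833 − 0.5052 = 4.3782 J
At max compression ½kx² = E ⇒ x = √(2E/k) = √(2 × 4.3782/1250) = 0.08370 m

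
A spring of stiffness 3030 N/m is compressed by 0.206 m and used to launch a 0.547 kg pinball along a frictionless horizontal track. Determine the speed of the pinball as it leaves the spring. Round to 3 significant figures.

v = 15.3 m/s

Spring PE converts entirely to kinetic energy: ½kx² = ½mv²
v = x√(k/m) = 0.206 × √(3030/0.547) = 15.33 m/s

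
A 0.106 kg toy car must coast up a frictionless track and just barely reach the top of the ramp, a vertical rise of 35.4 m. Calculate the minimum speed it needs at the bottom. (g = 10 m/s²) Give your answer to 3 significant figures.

v = 26.6 m/s

At the top it is momentarily at rest, so all KE converts to PE: ½mv² = mgh
v = √(2gh) = √(2 × 10 × 35.4) = 26.61 m/s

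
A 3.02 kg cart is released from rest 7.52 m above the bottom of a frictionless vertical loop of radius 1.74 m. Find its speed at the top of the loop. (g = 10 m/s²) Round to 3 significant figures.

v = 8.99 m/s

Energy conservation: mgh = ½mv_top² + mg(2r)
v_top² = 2g(h − 2r) = 2(10)(7.52 − 3.480) = 80.80
v_top = 8.989 m/s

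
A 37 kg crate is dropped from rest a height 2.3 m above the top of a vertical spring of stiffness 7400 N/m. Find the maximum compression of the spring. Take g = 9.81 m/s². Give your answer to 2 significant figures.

Let x be the compression. The total drop is H + x, and the crate is instantaneously at rest at max compression, so energy conservation gives:
mg(H + x) = ½kx²
½(7400)x² − (37)(9.81)x − (37)(9.81)(2.3) = 0
3700x² − 363.0x − 834.8 = 0
x = [363.0 + √(131747 + 1.2355e+07)]/(2 × 3700) = 0.5266 m

x = 0.53 m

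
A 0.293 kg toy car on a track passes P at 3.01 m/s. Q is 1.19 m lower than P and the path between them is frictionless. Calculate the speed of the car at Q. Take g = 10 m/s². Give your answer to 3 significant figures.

v = 5.73 m/s

Equating total energy at the two states: ½mv₀² + mgh = ½mv²
v² = v₀² + 2gh = (3.01)² + 2(10)(1.19) = 32.860
v = √32.860 = 5.732 m/s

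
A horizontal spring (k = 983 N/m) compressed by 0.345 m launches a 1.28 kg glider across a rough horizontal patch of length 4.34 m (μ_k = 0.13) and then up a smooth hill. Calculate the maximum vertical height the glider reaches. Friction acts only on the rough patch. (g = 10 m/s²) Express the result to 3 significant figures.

h = 4.01 m

Spring energy: E₀ = ½kx² = ½(983)(0.345)² = 58.501 J
Friction: W_f = μ_k mg d = (0.13)(1.28)(10)(4.34) = 7.222 J
Energy at base of ramp: E = 58.501 − 7.222 = 51.279 J
At max height all remaining energy is PE: mgh = E ⇒ h = E/(mg) = 51.279/(1.28 × 10) = 4.006 m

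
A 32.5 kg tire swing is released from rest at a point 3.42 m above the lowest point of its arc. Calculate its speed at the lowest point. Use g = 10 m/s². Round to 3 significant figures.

v = 8.27 m/s

Energy conservation between the two points: mgh = ½mv²
v = √(2gh) = √(2 × 10 × 3.42) = √68.400 = 8.270 m/s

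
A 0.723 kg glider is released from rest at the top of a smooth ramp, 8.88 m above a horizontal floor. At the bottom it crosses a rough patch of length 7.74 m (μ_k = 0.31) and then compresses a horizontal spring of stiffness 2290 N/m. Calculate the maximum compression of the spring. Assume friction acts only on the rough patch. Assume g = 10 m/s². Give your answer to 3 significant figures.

x = 0.202 m

Initial energy: E₁ = mgh = (0.723)(10)(8.88) = 64.202 J
Friction removes W_f = μ_k mg d = (0.31)(0.723)(10)(7.74) = 17.35 J
Energy reaching the spring: E = 64.202 − 17.35 = 46.855 J
At max compression ½kx² = E ⇒ x = √(2E/k) = √(2 × 46.855/2290) = 0.2023 m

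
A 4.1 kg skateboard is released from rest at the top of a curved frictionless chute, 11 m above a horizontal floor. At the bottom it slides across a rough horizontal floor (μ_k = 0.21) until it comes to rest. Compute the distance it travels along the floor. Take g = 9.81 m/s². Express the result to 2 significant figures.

Energy at the top = energy at the end + work done against friction:
At rest all PE has been dissipated by friction: mgh = μ_k m g d
d = h/μ_k = 11/0.21 = 52.38 m

d = 52 m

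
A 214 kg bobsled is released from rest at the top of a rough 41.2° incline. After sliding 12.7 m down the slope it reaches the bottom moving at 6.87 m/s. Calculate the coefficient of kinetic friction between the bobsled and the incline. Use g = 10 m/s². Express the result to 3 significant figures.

μ_k = 0.628

Energy balance down the incline: mg L sinθ − ½mv² = μ_k (mg cosθ) L
mgL sinθ = 17902 J; ½mv² = 5050.1 J
W_f = 17902 − 5050.1 = 12852 J
μ_k = W_f/(mg cosθ · L) = 12852/(1610 × 12.7) = 0.6285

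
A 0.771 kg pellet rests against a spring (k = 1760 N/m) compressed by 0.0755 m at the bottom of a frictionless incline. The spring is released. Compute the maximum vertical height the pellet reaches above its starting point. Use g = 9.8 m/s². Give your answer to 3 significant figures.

All spring PE becomes gravitational PE at the highest point: ½kx² = mgh
h = kx²/(2mg) = (1760)(0.0755)²/(2 × 0.771 × 9.8) = 0.6639 m

h = 0.664 m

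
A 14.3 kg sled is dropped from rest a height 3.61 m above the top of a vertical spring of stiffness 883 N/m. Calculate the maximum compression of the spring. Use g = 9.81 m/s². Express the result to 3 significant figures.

x = 1.24 m

Take the reference level at the top of the uncompressed spring. At max compression the sled has fallen H + x and is momentarily at rest:
mg(H + x) = ½kx²
½(883)x² − (14.3)(9.81)x − (14.3)(9.81)(3.61) = 0
441.5x² − 140.3x − 506.4 = 0
x = [140.3 + √(19679 + 894341)]/(2 × 441.5) = 1.242 m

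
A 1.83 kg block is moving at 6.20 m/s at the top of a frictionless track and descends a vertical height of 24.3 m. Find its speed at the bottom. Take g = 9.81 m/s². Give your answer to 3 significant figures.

Equating total energy at the two states: ½mv₀² + mgh = ½mv²
The mass cancels from both sides.
v² = v₀² + 2gh = (6.20)² + 2(9.81)(24.3) = 515.21
v = √515.21 = 22.70 m/s

v = 22.7 m/s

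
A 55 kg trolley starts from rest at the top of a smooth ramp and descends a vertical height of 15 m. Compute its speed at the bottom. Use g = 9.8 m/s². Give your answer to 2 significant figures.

v = 17 m/s

Energy conservation between the two points: mgh = ½mv²
The mass cancels from both sides.
v = √(2gh) = √(2 × 9.8 × 15) = √294.00 = 17.15 m/s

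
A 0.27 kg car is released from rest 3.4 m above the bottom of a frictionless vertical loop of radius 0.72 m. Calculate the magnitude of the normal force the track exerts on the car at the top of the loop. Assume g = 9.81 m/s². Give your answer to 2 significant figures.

N = 12 N

Energy from release to top (height 2r): mgh = ½mv_top² + mg(2r)
v_top² = 2g(h − 2r) = 2(9.81)(3.4 − 1.440) = 38.455 m²/s²
At the top, both N and weight point toward the centre: N + mg = mv_top²/r
N = m(v_top²/r − g) = 0.27(38.455/0.72 − 9.81) = 11.77 N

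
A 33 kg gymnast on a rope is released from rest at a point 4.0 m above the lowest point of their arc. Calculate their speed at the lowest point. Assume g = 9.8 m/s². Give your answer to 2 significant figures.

Equating total energy at the two states: mgh = ½mv²
The mass cancels from both sides.
v = √(2gh) = √(2 × 9.8 × 4.0) = √78.400 = 8.854 m/s

v = 8.9 m/s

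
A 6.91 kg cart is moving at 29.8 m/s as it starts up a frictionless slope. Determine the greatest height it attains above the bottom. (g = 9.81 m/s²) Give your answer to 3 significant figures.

By energy conservation, ½mv² = mgh
h = v²/(2g) = 29.8²/(2 × 9.81) = 45.26 m

h = 45.3 m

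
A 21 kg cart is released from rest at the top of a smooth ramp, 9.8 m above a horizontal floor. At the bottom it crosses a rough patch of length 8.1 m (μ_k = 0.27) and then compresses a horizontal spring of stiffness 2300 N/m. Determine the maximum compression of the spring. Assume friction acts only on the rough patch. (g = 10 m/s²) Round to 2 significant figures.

x = 1.2 m

Initial energy: E₁ = mgh = (21)(10)(9.8) = 2058.0 J
Friction removes W_f = μ_k mg d = (0.27)(21)(10)(8.1) = 459.3 J
Energy reaching the spring: E = 2058.0 − 459.3 = 1598.7 J
At max compression ½kx² = E ⇒ x = √(2E/k) = √(2 × 1598.7/2300) = 1.179 m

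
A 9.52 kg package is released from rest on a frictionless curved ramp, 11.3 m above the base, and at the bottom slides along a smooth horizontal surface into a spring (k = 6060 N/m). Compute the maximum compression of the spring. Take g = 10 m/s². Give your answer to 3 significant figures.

x = 0.596 m

Gravitational PE at the top equals spring PE at max compression: mgh = ½kx²
x = √(2mgh/k) = √(2 × 9.52 × 10 × 11.3 / 6060) = 0.5958 m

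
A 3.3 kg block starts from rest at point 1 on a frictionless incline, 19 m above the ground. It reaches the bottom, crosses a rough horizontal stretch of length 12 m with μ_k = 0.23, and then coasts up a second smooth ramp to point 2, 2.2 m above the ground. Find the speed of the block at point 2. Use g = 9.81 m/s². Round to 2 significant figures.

Energy at 1: mgh₁ = (3.3)(9.81)(19) = 615.09 J
Friction loss: W_f = μ_k mg d = 89.35 J
At 2: ½mv² + mgh₂ = mgh₁ − W_f
½mv² = 615.09 − 89.35 − 71.221 = 454.52 J
v = √(2 × 454.52/3.3) = 16.60 m/s

v = 17 m/s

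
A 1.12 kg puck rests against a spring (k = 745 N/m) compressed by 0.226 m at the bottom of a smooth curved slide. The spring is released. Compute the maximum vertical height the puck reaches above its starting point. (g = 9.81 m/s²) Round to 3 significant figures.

All spring PE becomes gravitational PE at the highest point: ½kx² = mgh
h = kx²/(2mg) = (745)(0.226)²/(2 × 1.12 × 9.81) = 1.732 m

h = 1.73 m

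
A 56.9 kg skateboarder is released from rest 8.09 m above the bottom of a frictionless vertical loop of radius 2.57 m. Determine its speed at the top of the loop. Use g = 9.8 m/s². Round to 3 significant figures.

v = 7.60 m/s

Energy conservation: mgh = ½mv_top² + mg(2r)
v_top² = 2g(h − 2r) = 2(9.8)(8.09 − 5.140) = 57.82
v_top = 7.604 m/s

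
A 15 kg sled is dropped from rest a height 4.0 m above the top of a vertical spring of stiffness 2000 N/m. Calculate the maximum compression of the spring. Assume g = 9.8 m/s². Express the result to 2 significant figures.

Measuring PE from the top of the relaxed spring, at max compression the sled has dropped H + x with zero KE, so:
mg(H + x) = ½kx²
½(2000)x² − (15)(9.8)x − (15)(9.8)(4.0) = 0
1000x² − 147.0x − 588.0 = 0
x = [147.0 + √(21609 + 2.3520e+06)]/(2 × 1000) = 0.8438 m

x = 0.84 m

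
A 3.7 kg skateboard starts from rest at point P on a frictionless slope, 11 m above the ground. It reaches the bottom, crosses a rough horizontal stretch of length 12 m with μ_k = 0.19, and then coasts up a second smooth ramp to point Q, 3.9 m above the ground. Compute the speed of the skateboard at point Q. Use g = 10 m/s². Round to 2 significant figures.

v = 9.8 m/s

Energy at P: mgh₁ = (3.7)(10)(11) = 407.00 J
Friction loss: W_f = μ_k mg d = 84.36 J
At Q: ½mv² + mgh₂ = mgh₁ − W_f
½mv² = 407.00 − 84.36 − 144.30 = 178.34 J
v = √(2 × 178.34/3.7) = 9.818 m/s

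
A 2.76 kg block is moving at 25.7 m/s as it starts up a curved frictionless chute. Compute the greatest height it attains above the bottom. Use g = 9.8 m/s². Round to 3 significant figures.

Setting KE at the bottom equal to PE gained: ½mv² = mgh
h = v²/(2g) = 25.7²/(2 × 9.8) = 33.70 m

h = 33.7 m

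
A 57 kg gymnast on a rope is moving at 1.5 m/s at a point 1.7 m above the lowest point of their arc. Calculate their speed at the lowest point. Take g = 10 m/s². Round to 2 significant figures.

v = 6.0 m/s

Energy conservation between the two points: ½mv₀² + mgh = ½mv²
v² = v₀² + 2gh = (1.5)² + 2(10)(1.7) = 36.250
v = √36.250 = 6.021 m/s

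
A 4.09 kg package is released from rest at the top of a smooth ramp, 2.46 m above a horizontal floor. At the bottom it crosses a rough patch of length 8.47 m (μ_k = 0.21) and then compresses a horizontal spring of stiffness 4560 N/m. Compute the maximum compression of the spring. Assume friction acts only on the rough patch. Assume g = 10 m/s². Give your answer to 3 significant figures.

x = 0.111 m

Initial energy: E₁ = mgh = (4.09)(10)(2.46) = 100.61 J
Friction removes W_f = μ_k mg d = (0.21)(4.09)(10)(8.47) = 72.75 J
Energy reaching the spring: E = 100.61 − 72.75 = 27.865 J
At max compression ½kx² = E ⇒ x = √(2E/k) = √(2 × 27.865/4560) = 0.1106 m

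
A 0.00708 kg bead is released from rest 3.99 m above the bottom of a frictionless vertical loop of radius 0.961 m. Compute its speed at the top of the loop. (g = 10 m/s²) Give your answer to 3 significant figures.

v = 6.43 m/s

Energy conservation: mgh = ½mv_top² + mg(2r)
v_top² = 2g(h − 2r) = 2(10)(3.99 − 1.922) = 41.36
v_top = 6.431 m/s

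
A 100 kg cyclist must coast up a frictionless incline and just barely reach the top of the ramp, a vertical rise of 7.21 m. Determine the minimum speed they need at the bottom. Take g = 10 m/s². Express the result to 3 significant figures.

v = 12.0 m/s

At the top they are momentarily at rest, so all KE converts to PE: ½mv² = mgh
v = √(2gh) = √(2 × 10 × 7.21) = 12.01 m/s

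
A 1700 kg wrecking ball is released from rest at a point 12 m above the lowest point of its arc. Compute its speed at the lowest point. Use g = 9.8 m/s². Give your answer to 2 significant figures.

v = 15 m/s

Mechanical energy is conserved (no friction): mgh = ½mv²
The mass cancels from both sides.
v = √(2gh) = √(2 × 9.8 × 12) = √235.20 = 15.34 m/s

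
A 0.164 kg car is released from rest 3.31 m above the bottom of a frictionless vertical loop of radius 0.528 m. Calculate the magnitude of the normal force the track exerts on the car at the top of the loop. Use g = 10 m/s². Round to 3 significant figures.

N = 12.4 N

Energy from release to top (height 2r): mgh = ½mv_top² + mg(2r)
v_top² = 2g(h − 2r) = 2(10)(3.31 − 1.056) = 45.080 m²/s²
At the top, both N and weight point toward the centre: N + mg = mv_top²/r
N = m(v_top²/r − g) = 0.164(45.080/0.528 − 10) = 12.36 N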